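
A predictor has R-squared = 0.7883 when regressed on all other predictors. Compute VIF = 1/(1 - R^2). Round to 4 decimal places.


Using VIF = 1/(1 - R^2_j):
1 - 0.7883 = 0.2117.
VIF = 4.7237.

4.7237


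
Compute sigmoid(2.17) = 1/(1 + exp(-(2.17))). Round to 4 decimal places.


Compute exp(-2.1700) = 0.1142.
Sigmoid = 1 / (1 + 0.1142) = 1 / 1.1142 = 0.8975.

0.8975


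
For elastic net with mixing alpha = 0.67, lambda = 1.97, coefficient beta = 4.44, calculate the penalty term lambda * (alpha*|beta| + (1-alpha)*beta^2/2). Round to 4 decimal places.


L1 component = 0.67 * |4.44| = 2.9748.
L2 component = 0.33 * 4.44^2 / 2 = 3.2527.
Penalty = 1.97 * (2.9748 + 3.2527) = 1.97 * 6.2275 = 12.2683.

12.2683


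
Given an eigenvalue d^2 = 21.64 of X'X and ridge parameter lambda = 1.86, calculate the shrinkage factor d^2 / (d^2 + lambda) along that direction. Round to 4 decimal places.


Denominator = d^2 + lambda = 21.64 + 1.86 = 23.5000.
Shrinkage = 21.64 / 23.5000 = 0.9209.

0.9209


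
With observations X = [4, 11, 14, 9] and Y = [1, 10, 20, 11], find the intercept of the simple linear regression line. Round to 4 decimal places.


Compute b1 = 1.7736 from the OLS formula.
With xbar = 9.5000 and ybar = 10.5000, the intercept is:
b0 = 10.5000 - 1.7736 * 9.5000 = -6.3491.

-6.3491


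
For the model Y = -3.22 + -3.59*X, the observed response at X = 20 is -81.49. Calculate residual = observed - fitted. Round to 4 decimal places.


Predicted = -3.22 + -3.59 * 20 = -75.0200.
Residual = -81.49 - -75.0200 = -6.4700.

-6.4700


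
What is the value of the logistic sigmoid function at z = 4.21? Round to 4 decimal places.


First, exp(-4.2100) = 0.0148.
Then sigma(z) = 1/(1 + 0.0148) = 0.9854.

0.9854


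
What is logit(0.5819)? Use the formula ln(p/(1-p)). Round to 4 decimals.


Compute the odds: 0.5819/0.4181 = 1.3918.
Take the natural log: ln(1.3918) = 0.3306.

0.3306


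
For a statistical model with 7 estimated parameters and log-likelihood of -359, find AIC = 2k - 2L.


AIC = 2k - 2*loglik = 2(7) - 2(-359).
= 14 + 718 = 732.

732


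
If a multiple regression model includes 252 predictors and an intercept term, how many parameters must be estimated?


Total coefficients = number of predictors + 1 (for the intercept).
= 252 + 1 = 253.

253


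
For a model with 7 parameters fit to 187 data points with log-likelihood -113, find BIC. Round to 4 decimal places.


ln(187) = 5.231109.
k * ln(n) = 7 * 5.231109 = 36.617763.
-2L = 226.
BIC = 36.617763 + 226 = 262.617763, which rounds to 262.6178.

262.6178


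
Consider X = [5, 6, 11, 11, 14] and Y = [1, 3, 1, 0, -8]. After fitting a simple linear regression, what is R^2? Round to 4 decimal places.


The fitted line is Y = 7.5839 + -0.8706*X.
SSres = 29.8427, SStot = 73.2000.
R^2 = 1 - SSres/SStot = 0.5923.

0.5923


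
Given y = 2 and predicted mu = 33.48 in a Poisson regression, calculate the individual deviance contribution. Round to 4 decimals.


First: ln(2/33.48) = -2.817801.
Then: 2 * -2.817801 = -5.635602.
y - mu = 2 - 33.48 = -31.48.
D = 2(-5.635602 - -31.48) = 51.688796, which rounds to 51.6888.

51.6888


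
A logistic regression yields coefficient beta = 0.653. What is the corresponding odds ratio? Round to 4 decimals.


Odds ratio = exp(beta) = exp(0.653).
= 1.9213.

1.9213


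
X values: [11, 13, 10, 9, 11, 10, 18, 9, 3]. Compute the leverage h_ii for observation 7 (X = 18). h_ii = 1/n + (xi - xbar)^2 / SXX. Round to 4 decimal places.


Mean of X: xbar = 10.4444.
SXX = 124.2222.
For X = 18: h = 1/9 + (18 - 10.4444)^2/124.2222 = 0.5707.

0.5707


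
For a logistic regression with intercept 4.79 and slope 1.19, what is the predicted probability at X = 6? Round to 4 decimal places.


Linear predictor: z = 4.79 + 1.19 * 6 = 11.9300.
P = 1/(1 + exp(-11.9300)) = 1/(1 + 0.0000) = 1.0000.

1.0000


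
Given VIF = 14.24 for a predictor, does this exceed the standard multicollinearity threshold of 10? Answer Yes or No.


Check: VIF = 14.24 vs threshold = 10.
Since 14.24 >= 10, the answer is Yes.

Yes


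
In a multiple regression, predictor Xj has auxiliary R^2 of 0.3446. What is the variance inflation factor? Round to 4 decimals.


Using VIF = 1/(1 - R^2_j):
1 - 0.3446 = 0.6554.
VIF = 1.5258.

1.5258


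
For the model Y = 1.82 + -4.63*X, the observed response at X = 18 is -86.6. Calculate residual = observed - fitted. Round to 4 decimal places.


Predicted = 1.82 + -4.63 * 18 = -81.5200.
Residual = -86.6 - -81.5200 = -5.0800.

-5.0800


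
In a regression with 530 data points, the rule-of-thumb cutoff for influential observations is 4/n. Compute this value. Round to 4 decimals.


Using the rule of thumb:
Threshold = 4 / 530 = 0.0075.

0.0075


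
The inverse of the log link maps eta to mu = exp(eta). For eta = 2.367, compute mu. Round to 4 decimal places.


mu = exp(eta) = exp(2.367).
= 10.6653.

10.6653


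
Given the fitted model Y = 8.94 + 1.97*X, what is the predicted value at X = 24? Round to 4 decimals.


Substitute X = 24 into the equation:
Y = 8.94 + 1.97 * 24 = 8.94 + 47.2800 = 56.2200.

56.2200


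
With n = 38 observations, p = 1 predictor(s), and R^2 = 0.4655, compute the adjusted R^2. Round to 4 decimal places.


Using the formula:
(1 - 0.4655) = 0.5345.
Multiply by 37/36: 0.5345 * 37 = 19.7765, then 19.7765 / 36 = 0.5493.
Adj R^2 = 1 - 0.5493 = 0.4507.

0.4507


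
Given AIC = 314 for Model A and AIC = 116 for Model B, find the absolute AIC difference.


Absolute difference = |314 - 116| = 198.
The model with lower AIC (B) is preferred.

198


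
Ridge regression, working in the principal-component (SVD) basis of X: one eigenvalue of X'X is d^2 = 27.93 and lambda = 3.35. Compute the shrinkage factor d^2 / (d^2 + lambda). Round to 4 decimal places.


d^2 + lambda = 27.93 + 3.35 = 31.2800.
Shrinkage factor = 27.93/31.2800 = 0.8929.

0.8929


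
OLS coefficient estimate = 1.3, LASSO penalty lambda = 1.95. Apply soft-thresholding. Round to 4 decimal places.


|beta_OLS| = 1.3.
lambda = 1.95.
Since |beta| <= lambda, the coefficient is set to 0.
Result = 0.0000.

0.0000


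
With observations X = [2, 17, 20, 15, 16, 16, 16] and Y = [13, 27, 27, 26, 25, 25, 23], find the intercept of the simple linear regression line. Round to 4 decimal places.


Compute b1 = 0.8219 from the OLS formula.
With xbar = 14.5714 and ybar = 23.7143, the intercept is:
b0 = 23.7143 - 0.8219 * 14.5714 = 11.7382.

11.7382


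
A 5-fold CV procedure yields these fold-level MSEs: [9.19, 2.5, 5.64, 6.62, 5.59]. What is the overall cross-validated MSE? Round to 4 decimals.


Total MSE across folds = 29.5400.
CV-MSE = 29.5400/5 = 5.9080.

5.9080


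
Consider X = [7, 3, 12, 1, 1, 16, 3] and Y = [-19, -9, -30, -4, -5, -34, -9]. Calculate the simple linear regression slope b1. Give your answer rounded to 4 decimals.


First compute the means: xbar = 6.1429, ybar = -15.7143.
Then S_xx = sum((xi - xbar)^2) = 204.8571.
S_xy = sum((xi - xbar)(yi - ybar)) = -424.2857.
b1 = S_xy / S_xx = -424.2857 / 204.8571 = -2.0711.

-2.0711


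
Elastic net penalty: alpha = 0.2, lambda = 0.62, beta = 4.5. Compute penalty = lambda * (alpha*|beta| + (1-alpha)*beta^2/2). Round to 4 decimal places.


L1 component = 0.2 * |4.5| = 0.9000.
L2 component = 0.8 * 4.5^2 / 2 = 8.1000.
Penalty = 0.62 * (0.9000 + 8.1000) = 0.62 * 9.0000 = 5.5800.

5.5800


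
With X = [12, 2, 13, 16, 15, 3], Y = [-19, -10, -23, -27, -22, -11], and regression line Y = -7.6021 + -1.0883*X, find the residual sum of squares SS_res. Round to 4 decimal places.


For each point, residual = actual - predicted.
Residuals: [1.6617, -0.2213, -1.2500, -1.9851, 1.9266, -0.1330].
Sum of squared residuals = 12.0428.

12.0428


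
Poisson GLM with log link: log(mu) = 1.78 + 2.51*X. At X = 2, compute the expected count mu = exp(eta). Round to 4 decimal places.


Compute eta = 1.78 + 2.51 * 2 = 6.8000.
Apply inverse link: mu = e^6.8000 = 897.8473.

897.8473


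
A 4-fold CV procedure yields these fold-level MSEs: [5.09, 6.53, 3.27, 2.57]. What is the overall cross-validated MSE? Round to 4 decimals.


Sum of fold MSEs = 17.4600.
Average = 17.4600 / 4 = 4.3650.

4.3650


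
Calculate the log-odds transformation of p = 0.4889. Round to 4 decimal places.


1 - p = 0.5111.
p/(1-p) = 0.9566.
logit = ln(0.9566) = -0.0444.

-0.0444


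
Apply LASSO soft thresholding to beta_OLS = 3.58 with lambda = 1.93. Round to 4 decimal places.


Absolute value: |3.58| = 3.58.
Compare to lambda = 1.93.
Since |beta| > lambda, coefficient = sign(beta)*(|beta| - lambda) = 1.6500.

1.6500


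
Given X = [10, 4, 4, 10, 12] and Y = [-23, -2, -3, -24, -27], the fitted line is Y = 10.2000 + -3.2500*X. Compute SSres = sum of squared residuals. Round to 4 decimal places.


Compute predicted values, then residuals = yi - yhat_i.
Residuals: [-0.7000, 0.8000, -0.2000, -1.7000, 1.8000].
SSres = sum(residual^2) = 7.3000.

7.3000


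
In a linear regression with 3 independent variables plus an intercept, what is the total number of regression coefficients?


Including the intercept, the model has 3 predictor coefficients + 1 intercept.
Total = 4.

4


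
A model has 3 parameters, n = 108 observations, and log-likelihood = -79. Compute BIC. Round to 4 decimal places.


Compute k*ln(n) = 3*ln(108) = 3*4.682131 = 14.046393.
Then -2*loglik = 158.
BIC = 14.046393 + 158 = 172.046393, which rounds to 172.0464.

172.0464


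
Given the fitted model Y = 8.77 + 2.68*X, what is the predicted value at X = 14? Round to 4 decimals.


Predicted value:
Y = 8.77 + (2.68)(14) = 8.77 + 37.5200 = 46.2900.

46.2900


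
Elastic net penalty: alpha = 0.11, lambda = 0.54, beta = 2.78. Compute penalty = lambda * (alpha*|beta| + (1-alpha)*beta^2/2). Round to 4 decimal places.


alpha * |beta| = 0.11 * 2.78 = 0.3058.
(1-alpha) * beta^2/2 = 0.89 * 7.7284/2 = 3.4391.
Total = 0.54 * (0.3058 + 3.4391) = 2.0223.

2.0223


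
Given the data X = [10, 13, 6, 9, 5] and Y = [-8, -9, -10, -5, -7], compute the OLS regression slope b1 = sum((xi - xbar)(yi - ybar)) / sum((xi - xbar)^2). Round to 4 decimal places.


Calculate xbar = 8.6000, ybar = -7.8000.
S_xx = 41.2000, S_xy = -1.6000.
Using b1 = S_xy / S_xx = -1.6000 / 41.2000, we get b1 = -0.0388.

-0.0388


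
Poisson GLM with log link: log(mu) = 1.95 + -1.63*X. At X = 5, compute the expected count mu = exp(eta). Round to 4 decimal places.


Linear predictor: eta = 1.95 + (-1.63)(5) = -6.2000.
Expected count: mu = exp(-6.2000) = 0.0020.

0.0020


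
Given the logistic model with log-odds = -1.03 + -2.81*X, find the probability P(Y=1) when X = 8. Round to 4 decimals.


z = -1.03 + -2.81 * 8 = -23.5100.
Sigmoid: P = 1 / (1 + exp(23.5100)) = 0.0000.

0.0000


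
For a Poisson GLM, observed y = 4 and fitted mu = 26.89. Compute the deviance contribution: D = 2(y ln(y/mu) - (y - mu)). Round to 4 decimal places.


Compute y*ln(y/mu) = 4*ln(4/26.89) = 4*-1.905460 = -7.621840.
y - mu = -22.89.
D = 2*(-7.621840 - (-22.89)) = 30.536320, which rounds to 30.5363.

30.5363


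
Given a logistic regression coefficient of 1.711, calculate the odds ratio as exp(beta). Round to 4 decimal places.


The odds ratio is computed as:
OR = e^(1.711) = 5.5345.

5.5345


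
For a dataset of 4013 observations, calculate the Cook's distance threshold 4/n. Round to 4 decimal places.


Cook's distance cutoff = 4/n = 4/4013.
= 0.0010.

0.0010


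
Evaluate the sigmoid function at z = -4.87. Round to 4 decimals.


Compute exp(4.8700) = 130.3209.
Sigmoid = 1 / (1 + 130.3209) = 1 / 131.3209 = 0.0076.

0.0076


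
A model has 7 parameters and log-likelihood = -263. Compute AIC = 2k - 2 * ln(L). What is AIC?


Compute:
2k = 2*7 = 14.
-2*loglik = -2*(-263) = 526.
AIC = 14 + 526 = 540.

540


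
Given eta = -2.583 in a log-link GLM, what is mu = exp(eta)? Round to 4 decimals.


The inverse log link gives:
mu = exp(-2.583) = 0.0755.

0.0755


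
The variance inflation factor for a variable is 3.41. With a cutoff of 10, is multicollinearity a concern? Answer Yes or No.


Compare VIF = 3.41 to the threshold of 10.
3.41 < 10, so the answer is No.

No


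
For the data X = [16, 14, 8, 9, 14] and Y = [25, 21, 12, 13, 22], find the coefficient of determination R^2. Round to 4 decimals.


Fit the OLS line: b0 = -1.5000, b1 = 1.6475.
SSres = 0.7377.
SStot = 133.2000.
R^2 = 1 - 0.7377/133.2000 = 0.9945.

0.9945


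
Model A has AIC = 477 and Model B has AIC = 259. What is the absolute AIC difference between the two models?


|AIC_A - AIC_B| = |477 - 259| = 218.
Model B is preferred (lower AIC).

218


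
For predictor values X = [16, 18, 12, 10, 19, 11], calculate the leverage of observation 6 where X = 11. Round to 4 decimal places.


n = 6, xbar = 14.3333.
SXX = sum((xi - xbar)^2) = 73.3333.
h = 1/6 + (11 - 14.3333)^2 / 73.3333 = 0.3182.

0.3182


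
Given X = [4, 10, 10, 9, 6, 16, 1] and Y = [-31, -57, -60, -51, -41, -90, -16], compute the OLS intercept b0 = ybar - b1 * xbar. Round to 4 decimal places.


First find the slope: b1 = -4.8380.
Means: xbar = 8.0000, ybar = -49.4286.
b0 = ybar - b1 * xbar = -49.4286 - -4.8380 * 8.0000 = -10.7243.

-10.7243


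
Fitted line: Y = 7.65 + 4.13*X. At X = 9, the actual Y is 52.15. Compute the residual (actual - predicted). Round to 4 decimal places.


Predicted = 7.65 + 4.13 * 9 = 44.8200.
Residual = 52.15 - 44.8200 = 7.3300.

7.3300


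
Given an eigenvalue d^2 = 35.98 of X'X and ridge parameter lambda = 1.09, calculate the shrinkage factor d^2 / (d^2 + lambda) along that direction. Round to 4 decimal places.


Compute the denominator: 35.98 + 1.09 = 37.0700.
Shrinkage factor = 35.98 / 37.0700 = 0.9706.

0.9706


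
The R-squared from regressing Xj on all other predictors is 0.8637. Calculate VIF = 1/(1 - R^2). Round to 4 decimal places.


Using VIF = 1/(1 - R^2_j):
1 - 0.8637 = 0.1363.
VIF = 7.3368.

7.3368


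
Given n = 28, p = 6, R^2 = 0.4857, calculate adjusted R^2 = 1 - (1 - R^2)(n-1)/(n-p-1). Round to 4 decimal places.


Plug in: Adj R^2 = 1 - (1 - 0.4857) * 27/21.
= 1 - 0.5143 * 27/21
= 1 - 13.8861 / 21
= 1 - 0.6612 = 0.3388.

0.3388


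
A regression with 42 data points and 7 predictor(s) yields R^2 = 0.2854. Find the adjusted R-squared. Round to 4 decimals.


Plug in: Adj R^2 = 1 - (1 - 0.2854) * 41/34.
= 1 - 0.7146 * 41/34
= 1 - 29.2986 / 34
= 1 - 0.8617 = 0.1383.

0.1383


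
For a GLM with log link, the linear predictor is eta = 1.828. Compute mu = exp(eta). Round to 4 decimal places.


mu = exp(eta) = exp(1.828).
= 6.2214.

6.2214


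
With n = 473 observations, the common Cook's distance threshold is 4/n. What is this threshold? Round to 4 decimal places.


Using the rule of thumb:
Threshold = 4 / 473 = 0.0085.

0.0085


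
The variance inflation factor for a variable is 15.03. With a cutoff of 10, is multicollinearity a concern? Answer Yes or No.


The threshold is 10.
VIF = 15.03 is >= 10.
Multicollinearity indication: Yes.

Yes


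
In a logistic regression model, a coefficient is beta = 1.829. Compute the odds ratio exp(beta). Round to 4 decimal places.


The odds ratio is computed as:
OR = e^(1.829) = 6.2277.

6.2277


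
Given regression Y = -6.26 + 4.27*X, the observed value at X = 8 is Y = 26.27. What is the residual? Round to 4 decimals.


Compute yhat = -6.26 + (4.27)(8) = 27.9000.
Residual = actual - predicted = 26.27 - 27.9000 = -1.6300.

-1.6300


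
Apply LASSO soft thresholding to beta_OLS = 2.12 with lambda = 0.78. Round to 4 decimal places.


|beta_OLS| = 2.12.
lambda = 0.78.
Since |beta| > lambda, coefficient = sign(beta)*(|beta| - lambda) = 1.3400.
Result = 1.3400.

1.3400


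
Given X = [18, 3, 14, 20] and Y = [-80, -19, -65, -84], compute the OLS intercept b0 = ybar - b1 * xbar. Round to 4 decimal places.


Compute b1 = -3.9190 from the OLS formula.
With xbar = 13.7500 and ybar = -62.0000, the intercept is:
b0 = -62.0000 - -3.9190 * 13.7500 = -8.1143.

-8.1143


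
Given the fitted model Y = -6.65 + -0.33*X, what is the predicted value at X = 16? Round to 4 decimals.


Substitute X = 16 into the equation:
Y = -6.65 + -0.33 * 16 = -6.65 + -5.2800 = -11.9300.

-11.9300


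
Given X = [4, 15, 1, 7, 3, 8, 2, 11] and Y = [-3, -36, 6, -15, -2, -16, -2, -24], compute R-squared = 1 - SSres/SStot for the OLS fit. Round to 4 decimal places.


The fitted line is Y = 6.6476 + -2.8467*X.
SSres = 20.0229, SStot = 1348.0000.
R^2 = 1 - SSres/SStot = 0.9851.

0.9851


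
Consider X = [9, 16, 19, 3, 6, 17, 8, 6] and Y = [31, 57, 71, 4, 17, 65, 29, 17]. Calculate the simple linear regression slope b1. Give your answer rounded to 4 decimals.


The sample means are xbar = 10.5000 and ybar = 36.3750.
Compute S_xx = 250.0000 and S_xy = 1037.5000.
Slope b1 = S_xy / S_xx = 1037.5000 / 250.0000 = 4.1500.

4.1500


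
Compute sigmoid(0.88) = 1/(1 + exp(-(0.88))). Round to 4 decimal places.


exp(-0.8800) = 0.4148.
1 + exp(-z) = 1.4148.
sigmoid = 1/1.4148 = 0.7068.

0.7068


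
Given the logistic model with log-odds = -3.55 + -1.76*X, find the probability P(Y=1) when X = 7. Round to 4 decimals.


Compute z = -3.55 + (-1.76)(7) = -15.8700.
exp(-z) = 7802853.0467.
P = 1/(1 + 7802853.0467) = 0.0000.

0.0000


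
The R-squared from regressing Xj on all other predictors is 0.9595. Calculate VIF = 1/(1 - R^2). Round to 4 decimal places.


Using VIF = 1/(1 - R^2_j):
1 - 0.9595 = 0.0405.
VIF = 24.6914.

24.6914


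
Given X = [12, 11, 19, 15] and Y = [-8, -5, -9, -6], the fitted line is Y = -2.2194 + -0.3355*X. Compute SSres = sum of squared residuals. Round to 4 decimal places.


Predicted values from Y = -2.2194 + -0.3355*X.
Residuals: [-1.7546, 0.9099, -0.4061, 1.2519].
SSres = 5.6387.

5.6387


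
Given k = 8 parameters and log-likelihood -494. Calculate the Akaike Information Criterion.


Compute:
2k = 2*8 = 16.
-2*loglik = -2*(-494) = 988.
AIC = 16 + 988 = 1004.

1004


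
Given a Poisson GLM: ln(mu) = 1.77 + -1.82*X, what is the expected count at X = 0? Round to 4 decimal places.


eta = 1.77 + -1.82 * 0 = 1.7700.
mu = exp(1.7700) = 5.8709.

5.8709


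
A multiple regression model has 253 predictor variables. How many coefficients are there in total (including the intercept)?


Total coefficients = number of predictors + 1 (for the intercept).
= 253 + 1 = 254.

254


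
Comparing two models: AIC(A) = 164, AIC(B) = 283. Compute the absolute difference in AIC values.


Absolute difference = |164 - 283| = 119.
The model with lower AIC (A) is preferred.

119


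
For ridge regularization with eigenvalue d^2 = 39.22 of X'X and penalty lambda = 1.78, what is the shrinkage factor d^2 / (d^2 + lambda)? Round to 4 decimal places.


Denominator = d^2 + lambda = 39.22 + 1.78 = 41.0000.
Shrinkage = 39.22 / 41.0000 = 0.9566.

0.9566


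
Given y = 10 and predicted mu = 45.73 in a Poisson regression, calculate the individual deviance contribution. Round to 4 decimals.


y/mu = 10/45.73 = 0.218675 (approx.), and ln(10/45.73) = -1.520169.
y * ln(y/mu) = 10 * -1.520169 = -15.201690.
y - mu = -35.73.
D = 2 * (-15.201690 - -35.73) = 41.056620, which rounds to 41.0566.

41.0566


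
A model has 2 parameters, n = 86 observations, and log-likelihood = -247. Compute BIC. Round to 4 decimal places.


Compute k*ln(n) = 2*ln(86) = 2*4.454347 = 8.908694.
Then -2*loglik = 494.
BIC = 8.908694 + 494 = 502.908694, which rounds to 502.9087.

502.9087


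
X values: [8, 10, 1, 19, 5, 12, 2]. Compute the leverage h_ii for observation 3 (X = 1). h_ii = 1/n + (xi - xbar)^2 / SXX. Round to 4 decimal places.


Mean of X: xbar = 8.1429.
SXX = 234.8571.
For X = 1: h = 1/7 + (1 - 8.1429)^2/234.8571 = 0.3601.

0.3601


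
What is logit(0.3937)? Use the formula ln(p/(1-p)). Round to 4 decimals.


The odds are p/(1-p) = 0.3937 / 0.6063 = 0.6493.
logit(p) = ln(0.6493) = -0.4318.

-0.4318


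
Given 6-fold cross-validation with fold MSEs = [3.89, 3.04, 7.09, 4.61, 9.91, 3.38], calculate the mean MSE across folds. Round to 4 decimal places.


Total MSE across folds = 31.9200.
CV-MSE = 31.9200/6 = 5.3200.

5.3200


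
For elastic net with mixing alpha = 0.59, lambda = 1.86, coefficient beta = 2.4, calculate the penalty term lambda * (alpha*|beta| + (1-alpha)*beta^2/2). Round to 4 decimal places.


L1 component = 0.59 * |2.4| = 1.4160.
L2 component = 0.41 * 2.4^2 / 2 = 1.1808.
Penalty = 1.86 * (1.4160 + 1.1808) = 1.86 * 2.5968 = 4.8300.

4.8300


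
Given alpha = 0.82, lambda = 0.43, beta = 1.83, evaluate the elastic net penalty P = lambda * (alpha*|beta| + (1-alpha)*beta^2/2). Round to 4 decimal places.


alpha * |beta| = 0.82 * 1.83 = 1.5006.
(1-alpha) * beta^2/2 = 0.18 * 3.3489/2 = 0.3014.
Total = 0.43 * (1.5006 + 0.3014) = 0.7749.

0.7749


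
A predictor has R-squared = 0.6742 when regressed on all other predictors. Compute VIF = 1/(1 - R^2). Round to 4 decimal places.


VIF = 1 / (1 - 0.6742).
= 1 / 0.3258 = 3.0694.

3.0694


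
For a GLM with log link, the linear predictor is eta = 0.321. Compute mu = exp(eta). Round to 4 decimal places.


Apply the inverse link:
mu = e^0.321 = 1.3785.

1.3785


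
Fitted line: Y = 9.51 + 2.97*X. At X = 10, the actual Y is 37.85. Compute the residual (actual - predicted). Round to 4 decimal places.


Predicted = 9.51 + 2.97 * 10 = 39.2100.
Residual = 37.85 - 39.2100 = -1.3600.

-1.3600


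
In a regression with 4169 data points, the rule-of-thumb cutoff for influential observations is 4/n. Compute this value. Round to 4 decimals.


The threshold is 4/n.
4/4169 = 0.0010.

0.0010


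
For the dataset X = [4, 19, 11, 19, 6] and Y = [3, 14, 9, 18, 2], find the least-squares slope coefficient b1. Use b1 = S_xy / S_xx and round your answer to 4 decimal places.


First compute the means: xbar = 11.8000, ybar = 9.2000.
Then S_xx = sum((xi - xbar)^2) = 198.8000.
S_xy = sum((xi - xbar)(yi - ybar)) = 188.2000.
b1 = S_xy / S_xx = 188.2000 / 198.8000 = 0.9467.

0.9467


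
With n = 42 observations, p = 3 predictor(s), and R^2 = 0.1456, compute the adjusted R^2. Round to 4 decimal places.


Using the formula:
(1 - 0.1456) = 0.8544.
Multiply by 41/38: 0.8544 * 41 = 35.0304, then 35.0304 / 38 = 0.9219.
Adj R^2 = 1 - 0.9219 = 0.0781.

0.0781


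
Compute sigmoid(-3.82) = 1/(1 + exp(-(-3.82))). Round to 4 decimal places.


Compute exp(3.8200) = 45.6042.
Sigmoid = 1 / (1 + 45.6042) = 1 / 46.6042 = 0.0215.

0.0215


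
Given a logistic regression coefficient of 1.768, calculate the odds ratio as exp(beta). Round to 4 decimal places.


Odds ratio = exp(beta) = exp(1.768).
= 5.8591.

5.8591


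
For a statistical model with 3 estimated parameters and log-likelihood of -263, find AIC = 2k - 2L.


Compute:
2k = 2*3 = 6.
-2*loglik = -2*(-263) = 526.
AIC = 6 + 526 = 532.

532


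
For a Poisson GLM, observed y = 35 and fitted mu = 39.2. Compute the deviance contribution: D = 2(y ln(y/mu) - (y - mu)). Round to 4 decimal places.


First: ln(35/39.2) = -0.113329.
Then: 35 * -0.113329 = -3.966515.
y - mu = 35 - 39.2 = -4.2.
D = 2(-3.966515 - -4.2) = 0.466970, which rounds to 0.4670.

0.4670


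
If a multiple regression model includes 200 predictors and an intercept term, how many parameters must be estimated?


Total coefficients = number of predictors + 1 (for the intercept).
= 200 + 1 = 201.

201


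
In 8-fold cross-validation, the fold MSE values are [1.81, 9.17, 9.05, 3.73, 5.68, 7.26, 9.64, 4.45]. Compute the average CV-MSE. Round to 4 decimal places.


Add all fold MSEs: 50.7900.
Divide by k = 8: 50.7900/8 = 6.3488.

6.3488


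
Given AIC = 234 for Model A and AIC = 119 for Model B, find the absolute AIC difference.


Absolute difference = |234 - 119| = 115.
The model with lower AIC (B) is preferred.

115


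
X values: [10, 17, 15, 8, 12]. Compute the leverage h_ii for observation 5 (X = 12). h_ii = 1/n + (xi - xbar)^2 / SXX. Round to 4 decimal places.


n = 5, xbar = 12.4000.
SXX = sum((xi - xbar)^2) = 53.2000.
h = 1/5 + (12 - 12.4000)^2 / 53.2000 = 0.2030.

0.2030


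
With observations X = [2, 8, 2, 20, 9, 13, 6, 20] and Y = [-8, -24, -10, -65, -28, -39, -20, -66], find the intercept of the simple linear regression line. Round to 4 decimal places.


Compute b1 = -3.1480 from the OLS formula.
With xbar = 10.0000 and ybar = -32.5000, the intercept is:
b0 = -32.5000 - -3.1480 * 10.0000 = -1.0196.

-1.0196


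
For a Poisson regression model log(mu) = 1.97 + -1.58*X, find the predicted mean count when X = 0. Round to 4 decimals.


eta = 1.97 + -1.58 * 0 = 1.9700.
mu = exp(1.9700) = 7.1707.

7.1707


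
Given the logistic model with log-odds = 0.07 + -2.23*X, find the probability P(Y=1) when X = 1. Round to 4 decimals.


z = 0.07 + -2.23 * 1 = -2.1600.
Sigmoid: P = 1 / (1 + exp(2.1600)) = 0.1034.

0.1034


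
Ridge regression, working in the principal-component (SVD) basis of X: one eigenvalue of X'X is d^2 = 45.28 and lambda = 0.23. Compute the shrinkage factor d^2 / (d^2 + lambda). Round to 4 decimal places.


Denominator = d^2 + lambda = 45.28 + 0.23 = 45.5100.
Shrinkage = 45.28 / 45.5100 = 0.9949.

0.9949


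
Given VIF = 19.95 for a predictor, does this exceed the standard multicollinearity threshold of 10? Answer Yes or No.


Compare VIF = 19.95 to the threshold of 10.
19.95 >= 10, so the answer is Yes.

Yes


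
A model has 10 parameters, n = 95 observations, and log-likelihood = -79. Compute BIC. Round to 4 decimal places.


Compute k*ln(n) = 10*ln(95) = 10*4.553877 = 45.538770.
Then -2*loglik = 158.
BIC = 45.538770 + 158 = 203.538770, which rounds to 203.5388.

203.5388


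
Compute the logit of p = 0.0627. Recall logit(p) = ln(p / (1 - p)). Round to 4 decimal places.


The odds are p/(1-p) = 0.0627 / 0.9373 = 0.0669.
logit(p) = ln(0.0669) = -2.7046.

-2.7046


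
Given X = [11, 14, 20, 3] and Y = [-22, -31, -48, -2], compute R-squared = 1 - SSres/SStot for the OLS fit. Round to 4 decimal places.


After computing the OLS fit (b0=6.7300, b1=-2.7067):
SSres = 1.8433, SStot = 1100.7500.
R^2 = 1 - 1.8433/1100.7500 = 0.9983.

0.9983


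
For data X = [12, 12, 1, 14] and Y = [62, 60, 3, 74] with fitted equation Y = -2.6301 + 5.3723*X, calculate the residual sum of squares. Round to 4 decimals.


For each point, residual = actual - predicted.
Residuals: [0.1625, -1.8375, 0.2578, 1.4179].
Sum of squared residuals = 5.4797.

5.4797


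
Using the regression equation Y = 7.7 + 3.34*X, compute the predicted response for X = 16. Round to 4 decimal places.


Plug X = 16 into Y = 7.7 + 3.34*X:
Y = 7.7 + 53.4400 = 61.1400.

61.1400


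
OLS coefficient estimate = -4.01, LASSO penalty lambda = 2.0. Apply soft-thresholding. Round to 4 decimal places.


Absolute value: |-4.01| = 4.01.
Compare to lambda = 2.0.
Since |beta| > lambda, coefficient = sign(beta)*(|beta| - lambda) = -2.0100.

-2.0100


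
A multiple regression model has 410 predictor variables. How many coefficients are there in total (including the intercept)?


Including the intercept, the model has 410 predictor coefficients + 1 intercept.
Total = 411.

411


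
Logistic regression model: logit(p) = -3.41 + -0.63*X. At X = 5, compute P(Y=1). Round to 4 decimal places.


z = -3.41 + -0.63 * 5 = -6.5600.
Sigmoid: P = 1 / (1 + exp(6.5600)) = 0.0014.

0.0014


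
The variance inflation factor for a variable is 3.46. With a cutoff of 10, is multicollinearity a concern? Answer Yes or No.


Check: VIF = 3.46 vs threshold = 10.
Since 3.46 < 10, the answer is No.

No


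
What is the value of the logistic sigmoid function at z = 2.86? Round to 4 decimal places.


First, exp(-2.8600) = 0.0573.
Then sigma(z) = 1/(1 + 0.0573) = 0.9458.

0.9458


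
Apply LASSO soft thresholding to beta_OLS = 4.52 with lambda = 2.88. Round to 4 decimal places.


|beta_OLS| = 4.52.
lambda = 2.88.
Since |beta| > lambda, coefficient = sign(beta)*(|beta| - lambda) = 1.6400.
Result = 1.6400.

1.6400


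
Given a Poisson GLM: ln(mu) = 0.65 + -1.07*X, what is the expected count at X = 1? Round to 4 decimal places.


Compute eta = 0.65 + -1.07 * 1 = -0.4200.
Apply inverse link: mu = e^-0.4200 = 0.6570.

0.6570


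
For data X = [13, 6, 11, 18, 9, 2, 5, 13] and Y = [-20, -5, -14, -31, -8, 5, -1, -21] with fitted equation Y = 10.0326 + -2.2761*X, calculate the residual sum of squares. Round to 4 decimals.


For each point, residual = actual - predicted.
Residuals: [-0.4433, -1.3760, 1.0045, -0.0628, 2.4523, -0.4804, 0.3479, -1.4433].
Sum of squared residuals = 11.5516.

11.5516


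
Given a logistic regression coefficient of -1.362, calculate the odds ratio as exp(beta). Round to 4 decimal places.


Odds ratio = exp(beta) = exp(-1.362).
= 0.2561.

0.2561


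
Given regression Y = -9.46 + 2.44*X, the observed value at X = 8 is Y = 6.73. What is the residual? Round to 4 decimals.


Predicted = -9.46 + 2.44 * 8 = 10.0600.
Residual = 6.73 - 10.0600 = -3.3300.

-3.3300


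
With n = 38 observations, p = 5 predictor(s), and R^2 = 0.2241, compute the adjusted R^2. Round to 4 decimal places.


Using the formula:
(1 - 0.2241) = 0.7759.
Multiply by 37/32: 0.7759 * 37 = 28.7083, then 28.7083 / 32 = 0.8971.
Adj R^2 = 1 - 0.8971 = 0.1029.

0.1029


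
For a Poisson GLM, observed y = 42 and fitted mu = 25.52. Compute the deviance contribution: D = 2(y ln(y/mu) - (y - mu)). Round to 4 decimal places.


y/mu = 42/25.52 = 1.645768 (approx.), and ln(42/25.52) = 0.498207.
y * ln(y/mu) = 42 * 0.498207 = 20.924694.
y - mu = 16.48.
D = 2 * (20.924694 - 16.48) = 8.889388, which rounds to 8.8894.

8.8894


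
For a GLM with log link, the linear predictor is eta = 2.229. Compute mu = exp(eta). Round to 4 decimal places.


Apply the inverse link:
mu = e^2.229 = 9.2906.

9.2906


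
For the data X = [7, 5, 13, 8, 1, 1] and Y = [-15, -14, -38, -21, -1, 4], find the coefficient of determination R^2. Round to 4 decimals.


After computing the OLS fit (b0=4.6502, b1=-3.2258):
SSres = 27.9905, SStot = 1118.8333.
R^2 = 1 - 27.9905/1118.8333 = 0.9750.

0.9750


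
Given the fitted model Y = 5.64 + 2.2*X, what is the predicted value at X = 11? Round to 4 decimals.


Plug X = 11 into Y = 5.64 + 2.2*X:
Y = 5.64 + 24.2000 = 29.8400.

29.8400


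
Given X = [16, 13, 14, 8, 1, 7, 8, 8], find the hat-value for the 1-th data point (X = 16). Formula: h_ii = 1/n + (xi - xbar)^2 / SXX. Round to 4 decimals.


Compute xbar = 9.3750 with n = 8 observations.
SXX = 159.8750.
Leverage = 1/8 + (16 - 9.3750)^2/159.8750 = 0.3995.

0.3995


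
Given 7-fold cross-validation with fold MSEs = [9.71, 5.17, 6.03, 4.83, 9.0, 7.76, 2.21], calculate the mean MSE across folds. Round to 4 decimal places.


Sum of fold MSEs = 44.7100.
Average = 44.7100 / 7 = 6.3871.

6.3871


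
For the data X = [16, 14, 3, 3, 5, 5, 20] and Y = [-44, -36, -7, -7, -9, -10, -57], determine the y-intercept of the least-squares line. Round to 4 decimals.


The slope is b1 = -2.9631.
Sample means are xbar = 9.4286 and ybar = -24.2857.
Intercept: b0 = -24.2857 - (-2.9631)(9.4286) = 3.6516.

3.6516


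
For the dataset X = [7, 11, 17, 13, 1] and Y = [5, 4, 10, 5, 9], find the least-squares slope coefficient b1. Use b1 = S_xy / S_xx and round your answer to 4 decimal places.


First compute the means: xbar = 9.8000, ybar = 6.6000.
Then S_xx = sum((xi - xbar)^2) = 148.8000.
S_xy = sum((xi - xbar)(yi - ybar)) = -0.4000.
b1 = S_xy / S_xx = -0.4000 / 148.8000 = -0.0027.

-0.0027


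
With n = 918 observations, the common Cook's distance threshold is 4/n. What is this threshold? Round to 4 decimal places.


Using the rule of thumb:
Threshold = 4 / 918 = 0.0044.

0.0044


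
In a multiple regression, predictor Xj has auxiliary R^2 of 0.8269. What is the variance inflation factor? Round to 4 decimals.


Using VIF = 1/(1 - R^2_j):
1 - 0.8269 = 0.1731.
VIF = 5.7770.

5.7770


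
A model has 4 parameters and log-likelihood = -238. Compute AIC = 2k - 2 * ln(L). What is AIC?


AIC = 2*4 - 2*(-238).
= 8 + 476 = 484.

484


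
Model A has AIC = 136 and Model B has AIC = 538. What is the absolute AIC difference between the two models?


|AIC_A - AIC_B| = |136 - 538| = 402.
Model A is preferred (lower AIC).

402


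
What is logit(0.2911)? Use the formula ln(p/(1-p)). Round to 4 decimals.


Compute the odds: 0.2911/0.7089 = 0.4106.
Take the natural log: ln(0.4106) = -0.8900.

-0.8900


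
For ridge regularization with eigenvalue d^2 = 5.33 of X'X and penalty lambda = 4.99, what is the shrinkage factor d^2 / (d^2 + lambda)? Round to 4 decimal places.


Compute the denominator: 5.33 + 4.99 = 10.3200.
Shrinkage factor = 5.33 / 10.3200 = 0.5165.

0.5165


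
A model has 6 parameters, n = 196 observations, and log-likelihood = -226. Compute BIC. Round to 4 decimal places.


Compute k*ln(n) = 6*ln(196) = 6*5.278115 = 31.668690.
Then -2*loglik = 452.
BIC = 31.668690 + 452 = 483.668690, which rounds to 483.6687.

483.6687


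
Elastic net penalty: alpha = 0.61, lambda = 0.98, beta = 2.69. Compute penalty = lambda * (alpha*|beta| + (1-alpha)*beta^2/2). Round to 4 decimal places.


L1 component = 0.61 * |2.69| = 1.6409.
L2 component = 0.39 * 2.69^2 / 2 = 1.4110.
Penalty = 0.98 * (1.6409 + 1.4110) = 0.98 * 3.0519 = 2.9909.

2.9909


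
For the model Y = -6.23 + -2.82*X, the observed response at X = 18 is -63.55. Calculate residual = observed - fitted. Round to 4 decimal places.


Fitted value at X = 18 is yhat = -6.23 + -2.82*18 = -56.9900.
Residual = -63.55 - -56.9900 = -6.5600.

-6.5600


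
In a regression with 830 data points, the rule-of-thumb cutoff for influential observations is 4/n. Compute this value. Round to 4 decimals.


The threshold is 4/n.
4/830 = 0.0048.

0.0048


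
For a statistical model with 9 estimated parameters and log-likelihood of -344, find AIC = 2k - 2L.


AIC = 2*9 - 2*(-344).
= 18 + 688 = 706.

706


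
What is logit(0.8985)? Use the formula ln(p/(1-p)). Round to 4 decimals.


Compute the odds: 0.8985/0.1015 = 8.8522.
Take the natural log: ln(8.8522) = 2.1807.

2.1807


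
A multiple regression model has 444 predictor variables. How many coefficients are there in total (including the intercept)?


Each predictor gets one coefficient, plus one intercept.
Total parameters = 444 + 1 = 445.

445


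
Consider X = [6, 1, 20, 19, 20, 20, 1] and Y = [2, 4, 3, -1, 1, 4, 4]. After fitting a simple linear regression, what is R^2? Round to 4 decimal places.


The fitted line is Y = 3.6358 + -0.0971*X.
SSres = 16.8300, SStot = 21.7143.
R^2 = 1 - SSres/SStot = 0.2249.

0.2249


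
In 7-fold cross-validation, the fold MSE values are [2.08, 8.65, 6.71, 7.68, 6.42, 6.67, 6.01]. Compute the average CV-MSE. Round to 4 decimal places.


Total MSE across folds = 44.2200.
CV-MSE = 44.2200/7 = 6.3171.

6.3171


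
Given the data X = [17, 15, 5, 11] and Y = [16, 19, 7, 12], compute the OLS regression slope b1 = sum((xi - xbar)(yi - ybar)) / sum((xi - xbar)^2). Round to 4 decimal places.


Calculate xbar = 12.0000, ybar = 13.5000.
S_xx = 84.0000, S_xy = 76.0000.
Using b1 = S_xy / S_xx = 76.0000 / 84.0000, we get b1 = 0.9048.

0.9048


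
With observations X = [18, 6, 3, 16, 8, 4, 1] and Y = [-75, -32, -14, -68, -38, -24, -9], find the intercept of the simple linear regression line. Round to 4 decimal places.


The slope is b1 = -3.8798.
Sample means are xbar = 8.0000 and ybar = -37.1429.
Intercept: b0 = -37.1429 - (-3.8798)(8.0000) = -6.1041.

-6.1041


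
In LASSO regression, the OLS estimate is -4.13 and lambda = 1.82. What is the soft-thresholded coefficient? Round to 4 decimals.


Absolute value: |-4.13| = 4.13.
Compare to lambda = 1.82.
Since |beta| > lambda, coefficient = sign(beta)*(|beta| - lambda) = -2.3100.

-2.3100


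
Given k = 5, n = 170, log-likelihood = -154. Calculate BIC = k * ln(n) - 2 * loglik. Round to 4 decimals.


Compute k*ln(n) = 5*ln(170) = 5*5.135798 = 25.678990.
Then -2*loglik = 308.
BIC = 25.678990 + 308 = 333.678990, which rounds to 333.6790.

333.6790


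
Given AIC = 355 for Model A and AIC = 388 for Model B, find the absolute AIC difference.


Absolute difference = |355 - 388| = 33.
The model with lower AIC (A) is preferred.

33


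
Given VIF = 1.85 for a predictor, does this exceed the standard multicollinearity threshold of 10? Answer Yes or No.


Compare VIF = 1.85 to the threshold of 10.
1.85 < 10, so the answer is No.

No


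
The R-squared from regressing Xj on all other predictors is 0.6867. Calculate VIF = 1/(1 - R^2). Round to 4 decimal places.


VIF = 1 / (1 - 0.6867).
= 1 / 0.3133 = 3.1918.

3.1918


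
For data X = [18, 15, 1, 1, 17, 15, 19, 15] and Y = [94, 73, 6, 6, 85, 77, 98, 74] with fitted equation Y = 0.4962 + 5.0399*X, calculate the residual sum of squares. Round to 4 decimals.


Predicted values from Y = 0.4962 + 5.0399*X.
Residuals: [2.7856, -3.0947, 0.4639, 0.4639, -1.1745, 0.9053, 1.7457, -2.0947].
SSres = 27.4014.

27.4014


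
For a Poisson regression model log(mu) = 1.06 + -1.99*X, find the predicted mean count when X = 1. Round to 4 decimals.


Compute eta = 1.06 + -1.99 * 1 = -0.9300.
Apply inverse link: mu = e^-0.9300 = 0.3946.

0.3946


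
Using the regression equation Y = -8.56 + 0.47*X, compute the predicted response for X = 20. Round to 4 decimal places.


Substitute X = 20 into the equation:
Y = -8.56 + 0.47 * 20 = -8.56 + 9.4000 = 0.8400.

0.8400


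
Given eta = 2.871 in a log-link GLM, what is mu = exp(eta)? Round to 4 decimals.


Apply the inverse link:
mu = e^2.871 = 17.6547.

17.6547


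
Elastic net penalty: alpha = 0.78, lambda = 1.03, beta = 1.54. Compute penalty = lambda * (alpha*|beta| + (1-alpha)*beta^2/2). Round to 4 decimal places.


Compute:
L1 = 0.78 * 1.54 = 1.2012.
L2 = 0.22 * 1.54^2 / 2 = 0.2609.
Penalty = 1.03 * (1.2012 + 0.2609) = 1.5059.

1.5059


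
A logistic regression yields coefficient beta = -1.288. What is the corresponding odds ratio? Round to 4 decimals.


exp(-1.288) = 0.2758.
So the odds ratio is 0.2758.

0.2758


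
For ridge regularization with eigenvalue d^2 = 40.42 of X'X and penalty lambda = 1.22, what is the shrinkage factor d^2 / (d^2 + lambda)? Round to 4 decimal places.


d^2 + lambda = 40.42 + 1.22 = 41.6400.
Shrinkage factor = 40.42/41.6400 = 0.9707.

0.9707


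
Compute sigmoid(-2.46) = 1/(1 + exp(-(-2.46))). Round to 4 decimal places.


First, exp(2.4600) = 11.7048.
Then sigma(z) = 1/(1 + 11.7048) = 0.0787.

0.0787


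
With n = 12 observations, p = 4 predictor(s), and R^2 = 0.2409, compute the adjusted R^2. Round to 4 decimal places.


Adjusted R^2 = 1 - (1 - R^2) * (n-1)/(n-p-1).
(1 - R^2) = 0.7591.
(n-1)/(n-p-1) = 11/7.
(1 - R^2) * (n-1) = 0.7591 * 11 = 8.3501.
Divide by (n-p-1): 8.3501 / 7 = 1.1929.
Adj R^2 = 1 - 1.1929 = -0.1929.

-0.1929


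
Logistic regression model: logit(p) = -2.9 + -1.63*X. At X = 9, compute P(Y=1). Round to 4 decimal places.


z = -2.9 + -1.63 * 9 = -17.5700.
Sigmoid: P = 1 / (1 + exp(17.5700)) = 0.0000.

0.0000


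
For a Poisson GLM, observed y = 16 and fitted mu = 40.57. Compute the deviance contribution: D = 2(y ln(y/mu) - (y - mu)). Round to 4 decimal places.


Compute y*ln(y/mu) = 16*ln(16/40.57) = 16*-0.930440 = -14.887040.
y - mu = -24.57.
D = 2*(-14.887040 - (-24.57)) = 19.365920, which rounds to 19.3659.

19.3659


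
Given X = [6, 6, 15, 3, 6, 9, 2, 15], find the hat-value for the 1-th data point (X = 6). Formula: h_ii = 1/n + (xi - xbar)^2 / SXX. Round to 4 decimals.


Compute xbar = 7.7500 with n = 8 observations.
SXX = 171.5000.
Leverage = 1/8 + (6 - 7.7500)^2/171.5000 = 0.1429.

0.1429
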